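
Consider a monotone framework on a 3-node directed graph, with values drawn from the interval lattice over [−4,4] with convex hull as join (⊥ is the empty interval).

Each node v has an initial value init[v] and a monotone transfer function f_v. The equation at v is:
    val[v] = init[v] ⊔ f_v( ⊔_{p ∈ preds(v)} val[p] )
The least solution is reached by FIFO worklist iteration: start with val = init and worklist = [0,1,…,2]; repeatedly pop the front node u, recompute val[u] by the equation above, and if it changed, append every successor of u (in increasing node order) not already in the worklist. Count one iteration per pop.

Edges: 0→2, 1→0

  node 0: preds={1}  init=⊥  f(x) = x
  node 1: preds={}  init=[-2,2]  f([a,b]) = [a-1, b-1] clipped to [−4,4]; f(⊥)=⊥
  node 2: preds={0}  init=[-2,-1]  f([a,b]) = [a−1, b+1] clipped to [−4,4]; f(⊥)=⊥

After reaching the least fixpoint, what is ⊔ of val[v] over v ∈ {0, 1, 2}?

[-3,3]

Iteration log — 3 steps:
  step 1. node 0  ⊔preds=[-2,2]  new=[-2,2]  old=⊥  +wl: 
  step 2. node 1  ⊔preds=⊥  new=[-2,2]  stable
  step 3. node 2  ⊔preds=[-2,2]  new=[-3,3]  old=[-2,-1]  +wl: 

Least fixpoint reached:
  node 0: [-2,2]
  node 1: [-2,2]
  node 2: [-3,3]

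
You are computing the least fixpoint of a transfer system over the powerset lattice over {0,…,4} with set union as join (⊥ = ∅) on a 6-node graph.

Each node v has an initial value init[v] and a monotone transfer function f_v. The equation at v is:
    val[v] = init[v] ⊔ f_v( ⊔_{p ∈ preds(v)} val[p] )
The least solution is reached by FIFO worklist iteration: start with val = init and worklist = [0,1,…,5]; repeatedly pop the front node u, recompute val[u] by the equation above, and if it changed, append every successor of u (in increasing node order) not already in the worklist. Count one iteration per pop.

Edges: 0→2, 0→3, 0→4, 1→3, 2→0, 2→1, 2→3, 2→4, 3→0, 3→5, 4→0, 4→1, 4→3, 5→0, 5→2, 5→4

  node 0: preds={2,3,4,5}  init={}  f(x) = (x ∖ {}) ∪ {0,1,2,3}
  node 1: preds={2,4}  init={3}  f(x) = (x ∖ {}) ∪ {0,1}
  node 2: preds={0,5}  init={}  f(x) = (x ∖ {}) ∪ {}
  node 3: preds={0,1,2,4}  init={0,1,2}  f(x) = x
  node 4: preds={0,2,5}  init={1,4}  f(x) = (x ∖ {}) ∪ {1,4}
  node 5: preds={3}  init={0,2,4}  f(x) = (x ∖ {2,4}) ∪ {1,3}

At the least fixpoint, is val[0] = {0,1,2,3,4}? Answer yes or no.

yes

Worklist (11 pops):
  #1 pop 0: in={0,1,2,4} → {0,1,2,3,4} (was {}); enqueue []
  #2 pop 1: in={1,4} → {0,1,3,4} (was {3}); enqueue []
  #3 pop 2: in={0,1,2,3,4} → {0,1,2,3,4} (was {}); enqueue [0,1]
  #4 pop 3: in={0,1,2,3,4} → {0,1,2,3,4} (was {0,1,2}); enqueue []
  #5 pop 4: in={0,1,2,3,4} → {0,1,2,3,4} (was {1,4}); enqueue [3]
  #6 pop 5: in={0,1,2,3,4} → {0,1,2,3,4} (was {0,2,4}); enqueue [2,4]
  #7 pop 0: in={0,1,2,3,4} → {0,1,2,3,4} (no change)
  #8 pop 1: in={0,1,2,3,4} → {0,1,2,3,4} (was {0,1,3,4}); enqueue []
  #9 pop 3: in={0,1,2,3,4} → {0,1,2,3,4} (no change)
  #10 pop 2: in={0,1,2,3,4} → {0,1,2,3,4} (no change)
  #11 pop 4: in={0,1,2,3,4} → {0,1,2,3,4} (no change)

Fixpoint:
  val[0] = {0,1,2,3,4}
  val[1] = {0,1,2,3,4}
  val[2] = {0,1,2,3,4}
  val[3] = {0,1,2,3,4}
  val[4] = {0,1,2,3,4}
  val[5] = {0,1,2,3,4}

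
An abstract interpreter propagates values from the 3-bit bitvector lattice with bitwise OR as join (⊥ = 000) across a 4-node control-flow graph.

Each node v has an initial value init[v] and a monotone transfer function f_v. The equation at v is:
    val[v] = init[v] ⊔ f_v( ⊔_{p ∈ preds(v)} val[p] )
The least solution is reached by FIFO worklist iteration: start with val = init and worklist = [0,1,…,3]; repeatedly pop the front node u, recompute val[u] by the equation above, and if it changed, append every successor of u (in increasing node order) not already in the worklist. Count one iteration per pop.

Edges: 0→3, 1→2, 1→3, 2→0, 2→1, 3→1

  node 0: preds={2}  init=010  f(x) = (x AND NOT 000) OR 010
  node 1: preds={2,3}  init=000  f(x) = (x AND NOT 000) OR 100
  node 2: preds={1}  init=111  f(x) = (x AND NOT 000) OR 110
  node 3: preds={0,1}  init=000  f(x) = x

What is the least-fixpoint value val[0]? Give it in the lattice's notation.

111

Trace (5 dequeues):
  [1] u=0 | in 111 | out 111 | prev 010 | push {}
  [2] u=1 | in 111 | out 111 | prev 000 | push {}
  [3] u=2 | in 111 | out 111 | ==
  [4] u=3 | in 111 | out 111 | prev 000 | push {1}
  [5] u=1 | in 111 | out 111 | ==

Converged values:
  [0] 111
  [1] 111
  [2] 111
  [3] 111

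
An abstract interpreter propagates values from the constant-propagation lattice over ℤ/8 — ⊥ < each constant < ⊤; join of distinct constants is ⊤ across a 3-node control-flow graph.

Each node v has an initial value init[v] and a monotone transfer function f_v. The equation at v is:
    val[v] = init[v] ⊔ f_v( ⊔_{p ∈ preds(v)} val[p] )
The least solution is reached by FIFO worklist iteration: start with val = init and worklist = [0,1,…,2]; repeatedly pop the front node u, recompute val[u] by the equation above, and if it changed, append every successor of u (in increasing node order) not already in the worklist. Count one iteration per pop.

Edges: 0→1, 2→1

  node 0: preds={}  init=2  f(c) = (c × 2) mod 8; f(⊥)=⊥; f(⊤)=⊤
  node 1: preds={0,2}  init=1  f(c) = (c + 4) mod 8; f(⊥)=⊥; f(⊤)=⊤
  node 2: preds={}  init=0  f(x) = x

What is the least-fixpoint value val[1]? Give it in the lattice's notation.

⊤

Trace (3 dequeues):
  [1] u=0 | in ⊥ | out 2 | ==
  [2] u=1 | in ⊤ | out ⊤ | prev 1 | push {}
  [3] u=2 | in ⊥ | out 0 | ==

Converged values:
  [0] 2
  [1] ⊤
  [2] 0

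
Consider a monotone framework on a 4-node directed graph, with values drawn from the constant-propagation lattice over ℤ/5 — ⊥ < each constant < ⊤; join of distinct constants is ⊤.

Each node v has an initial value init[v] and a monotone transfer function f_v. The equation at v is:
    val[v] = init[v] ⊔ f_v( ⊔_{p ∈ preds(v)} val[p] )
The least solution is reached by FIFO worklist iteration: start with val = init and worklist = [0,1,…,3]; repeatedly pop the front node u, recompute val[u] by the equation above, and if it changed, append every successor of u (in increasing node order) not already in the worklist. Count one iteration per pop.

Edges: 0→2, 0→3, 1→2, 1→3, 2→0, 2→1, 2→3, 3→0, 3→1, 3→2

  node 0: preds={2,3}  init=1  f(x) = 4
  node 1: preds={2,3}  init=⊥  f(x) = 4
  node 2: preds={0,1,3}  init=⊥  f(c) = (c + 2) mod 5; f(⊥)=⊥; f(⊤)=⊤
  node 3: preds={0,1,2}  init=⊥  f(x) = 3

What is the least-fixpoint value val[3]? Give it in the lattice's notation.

Worklist (7 pops):
  #1 pop 0: in=⊥ → ⊤ (was 1); enqueue []
  #2 pop 1: in=⊥ → 4 (was ⊥); enqueue []
  #3 pop 2: in=⊤ → ⊤ (was ⊥); enqueue [0,1]
  #4 pop 3: in=⊤ → 3 (was ⊥); enqueue [2]
  #5 pop 0: in=⊤ → ⊤ (no change)
  #6 pop 1: in=⊤ → 4 (no change)
  #7 pop 2: in=⊤ → ⊤ (no change)

Fixpoint:
  val[0] = ⊤
  val[1] = 4
  val[2] = ⊤
  val[3] = 3

3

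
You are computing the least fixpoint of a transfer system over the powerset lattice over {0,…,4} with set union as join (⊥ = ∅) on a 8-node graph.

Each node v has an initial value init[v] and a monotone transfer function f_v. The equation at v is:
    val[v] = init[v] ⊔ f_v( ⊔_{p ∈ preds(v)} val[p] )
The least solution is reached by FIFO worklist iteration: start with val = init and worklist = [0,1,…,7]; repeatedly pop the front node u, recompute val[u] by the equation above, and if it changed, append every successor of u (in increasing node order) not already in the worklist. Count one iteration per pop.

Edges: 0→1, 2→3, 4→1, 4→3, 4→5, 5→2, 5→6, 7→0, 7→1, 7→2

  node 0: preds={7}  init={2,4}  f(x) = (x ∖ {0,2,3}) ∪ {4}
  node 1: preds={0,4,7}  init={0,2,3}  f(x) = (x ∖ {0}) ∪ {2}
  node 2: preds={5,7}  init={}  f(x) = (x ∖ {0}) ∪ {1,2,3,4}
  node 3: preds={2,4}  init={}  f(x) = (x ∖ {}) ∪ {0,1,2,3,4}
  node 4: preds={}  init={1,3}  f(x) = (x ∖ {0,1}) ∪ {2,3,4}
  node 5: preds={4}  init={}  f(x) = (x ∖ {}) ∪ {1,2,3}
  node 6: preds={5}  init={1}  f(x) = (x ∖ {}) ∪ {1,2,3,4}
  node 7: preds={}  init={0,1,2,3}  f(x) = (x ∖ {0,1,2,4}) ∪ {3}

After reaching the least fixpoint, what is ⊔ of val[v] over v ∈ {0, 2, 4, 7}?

Iteration log — 11 steps:
  step 1. node 0  ⊔preds={0,1,2,3}  new={1,2,4}  old={2,4}  +wl: 
  step 2. node 1  ⊔preds={0,1,2,3,4}  new={0,1,2,3,4}  old={0,2,3}  +wl: 
  step 3. node 2  ⊔preds={0,1,2,3}  new={1,2,3,4}  old={}  +wl: 
  step 4. node 3  ⊔preds={1,2,3,4}  new={0,1,2,3,4}  old={}  +wl: 
  step 5. node 4  ⊔preds={}  new={1,2,3,4}  old={1,3}  +wl: 1,3
  step 6. node 5  ⊔preds={1,2,3,4}  new={1,2,3,4}  old={}  +wl: 2
  step 7. node 6  ⊔preds={1,2,3,4}  new={1,2,3,4}  old={1}  +wl: 
  step 8. node 7  ⊔preds={}  new={0,1,2,3}  stable
  step 9. node 1  ⊔preds={0,1,2,3,4}  new={0,1,2,3,4}  stable
  step 10. node 3  ⊔preds={1,2,3,4}  new={0,1,2,3,4}  stable
  step 11. node 2  ⊔preds={0,1,2,3,4}  new={1,2,3,4}  stable

Least fixpoint reached:
  node 0: {1,2,4}
  node 1: {0,1,2,3,4}
  node 2: {1,2,3,4}
  node 3: {0,1,2,3,4}
  node 4: {1,2,3,4}
  node 5: {1,2,3,4}
  node 6: {1,2,3,4}
  node 7: {0,1,2,3}

{0,1,2,3,4}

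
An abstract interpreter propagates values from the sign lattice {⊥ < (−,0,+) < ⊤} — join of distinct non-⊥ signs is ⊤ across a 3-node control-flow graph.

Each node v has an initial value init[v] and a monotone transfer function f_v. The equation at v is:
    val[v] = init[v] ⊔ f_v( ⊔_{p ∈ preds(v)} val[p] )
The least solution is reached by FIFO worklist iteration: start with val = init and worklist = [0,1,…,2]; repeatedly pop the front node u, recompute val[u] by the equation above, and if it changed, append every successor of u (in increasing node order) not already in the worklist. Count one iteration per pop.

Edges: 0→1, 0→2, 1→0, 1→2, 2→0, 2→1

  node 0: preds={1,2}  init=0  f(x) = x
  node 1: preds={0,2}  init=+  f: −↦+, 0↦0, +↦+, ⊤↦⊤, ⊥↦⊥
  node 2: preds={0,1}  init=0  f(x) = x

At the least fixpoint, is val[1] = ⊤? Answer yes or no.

Trace (5 dequeues):
  [1] u=0 | in ⊤ | out ⊤ | prev 0 | push {}
  [2] u=1 | in ⊤ | out ⊤ | prev + | push {0}
  [3] u=2 | in ⊤ | out ⊤ | prev 0 | push {1}
  [4] u=0 | in ⊤ | out ⊤ | ==
  [5] u=1 | in ⊤ | out ⊤ | ==

Converged values:
  [0] ⊤
  [1] ⊤
  [2] ⊤

yes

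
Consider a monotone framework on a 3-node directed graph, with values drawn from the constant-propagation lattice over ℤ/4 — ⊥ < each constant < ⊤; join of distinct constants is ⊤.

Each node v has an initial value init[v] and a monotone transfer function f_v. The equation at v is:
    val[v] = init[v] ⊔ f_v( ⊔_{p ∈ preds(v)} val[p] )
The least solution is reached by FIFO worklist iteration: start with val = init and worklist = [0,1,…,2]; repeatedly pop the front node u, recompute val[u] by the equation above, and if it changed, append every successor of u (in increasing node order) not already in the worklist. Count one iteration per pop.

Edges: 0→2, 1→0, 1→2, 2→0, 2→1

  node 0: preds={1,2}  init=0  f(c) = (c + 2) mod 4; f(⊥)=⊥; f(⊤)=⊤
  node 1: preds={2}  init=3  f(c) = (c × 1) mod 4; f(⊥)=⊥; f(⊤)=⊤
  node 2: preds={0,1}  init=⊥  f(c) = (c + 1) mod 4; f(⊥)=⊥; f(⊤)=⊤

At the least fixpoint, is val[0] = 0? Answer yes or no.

no

Iteration log — 7 steps:
  step 1. node 0  ⊔preds=3  new=⊤  old=0  +wl: 
  step 2. node 1  ⊔preds=⊥  new=3  stable
  step 3. node 2  ⊔preds=⊤  new=⊤  old=⊥  +wl: 0,1
  step 4. node 0  ⊔preds=⊤  new=⊤  stable
  step 5. node 1  ⊔preds=⊤  new=⊤  old=3  +wl: 0,2
  step 6. node 0  ⊔preds=⊤  new=⊤  stable
  step 7. node 2  ⊔preds=⊤  new=⊤  stable

Least fixpoint reached:
  node 0: ⊤
  node 1: ⊤
  node 2: ⊤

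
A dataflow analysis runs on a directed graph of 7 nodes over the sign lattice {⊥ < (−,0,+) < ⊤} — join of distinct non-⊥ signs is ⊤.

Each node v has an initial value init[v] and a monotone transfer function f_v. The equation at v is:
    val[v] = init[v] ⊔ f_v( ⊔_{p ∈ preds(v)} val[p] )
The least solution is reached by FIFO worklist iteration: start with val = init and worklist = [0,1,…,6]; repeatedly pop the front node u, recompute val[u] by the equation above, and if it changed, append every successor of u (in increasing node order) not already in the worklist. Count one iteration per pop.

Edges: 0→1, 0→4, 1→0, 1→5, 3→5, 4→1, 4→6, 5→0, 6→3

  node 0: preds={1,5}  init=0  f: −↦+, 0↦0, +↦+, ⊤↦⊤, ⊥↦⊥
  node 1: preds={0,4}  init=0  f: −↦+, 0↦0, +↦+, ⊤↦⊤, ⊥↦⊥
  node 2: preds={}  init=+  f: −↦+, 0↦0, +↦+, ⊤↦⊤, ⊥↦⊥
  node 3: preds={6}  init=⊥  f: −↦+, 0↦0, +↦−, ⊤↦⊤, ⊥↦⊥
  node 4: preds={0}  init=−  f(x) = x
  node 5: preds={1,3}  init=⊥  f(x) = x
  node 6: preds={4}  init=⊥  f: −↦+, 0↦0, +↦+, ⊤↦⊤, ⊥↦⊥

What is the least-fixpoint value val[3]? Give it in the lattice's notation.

⊤

Trace (12 dequeues):
  [1] u=0 | in 0 | out 0 | ==
  [2] u=1 | in ⊤ | out ⊤ | prev 0 | push {0}
  [3] u=2 | in ⊥ | out + | ==
  [4] u=3 | in ⊥ | out ⊥ | ==
  [5] u=4 | in 0 | out ⊤ | prev − | push {1}
  [6] u=5 | in ⊤ | out ⊤ | prev ⊥ | push {}
  [7] u=6 | in ⊤ | out ⊤ | prev ⊥ | push {3}
  [8] u=0 | in ⊤ | out ⊤ | prev 0 | push {4}
  [9] u=1 | in ⊤ | out ⊤ | ==
  [10] u=3 | in ⊤ | out ⊤ | prev ⊥ | push {5}
  [11] u=4 | in ⊤ | out ⊤ | ==
  [12] u=5 | in ⊤ | out ⊤ | ==

Converged values:
  [0] ⊤
  [1] ⊤
  [2] +
  [3] ⊤
  [4] ⊤
  [5] ⊤
  [6] ⊤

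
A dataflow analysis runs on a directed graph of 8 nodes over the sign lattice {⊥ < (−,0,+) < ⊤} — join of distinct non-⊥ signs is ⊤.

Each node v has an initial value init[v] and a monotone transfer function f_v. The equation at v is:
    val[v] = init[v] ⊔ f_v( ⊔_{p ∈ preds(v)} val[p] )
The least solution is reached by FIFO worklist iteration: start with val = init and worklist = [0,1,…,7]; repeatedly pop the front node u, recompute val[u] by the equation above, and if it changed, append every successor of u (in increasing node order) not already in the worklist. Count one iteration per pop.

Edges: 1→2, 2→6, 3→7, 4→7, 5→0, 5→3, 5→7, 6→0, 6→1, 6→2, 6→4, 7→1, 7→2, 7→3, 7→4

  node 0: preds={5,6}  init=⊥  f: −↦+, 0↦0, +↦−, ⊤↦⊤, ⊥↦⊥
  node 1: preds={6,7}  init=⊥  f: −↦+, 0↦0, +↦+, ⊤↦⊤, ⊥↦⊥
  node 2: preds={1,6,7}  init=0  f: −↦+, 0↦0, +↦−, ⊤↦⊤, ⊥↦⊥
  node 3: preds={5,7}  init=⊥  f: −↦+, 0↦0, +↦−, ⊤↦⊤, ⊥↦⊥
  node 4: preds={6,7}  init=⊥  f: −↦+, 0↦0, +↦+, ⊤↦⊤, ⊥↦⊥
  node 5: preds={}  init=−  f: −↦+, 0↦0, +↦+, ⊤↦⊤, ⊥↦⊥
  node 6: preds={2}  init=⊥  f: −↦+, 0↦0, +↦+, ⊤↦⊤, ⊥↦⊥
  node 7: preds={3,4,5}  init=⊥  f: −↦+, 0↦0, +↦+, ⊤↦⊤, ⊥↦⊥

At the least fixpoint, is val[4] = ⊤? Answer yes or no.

yes

Trace (19 dequeues):
  [1] u=0 | in − | out + | prev ⊥ | push {}
  [2] u=1 | in ⊥ | out ⊥ | ==
  [3] u=2 | in ⊥ | out 0 | ==
  [4] u=3 | in − | out + | prev ⊥ | push {}
  [5] u=4 | in ⊥ | out ⊥ | ==
  [6] u=5 | in ⊥ | out − | ==
  [7] u=6 | in 0 | out 0 | prev ⊥ | push {0,1,2,4}
  [8] u=7 | in ⊤ | out ⊤ | prev ⊥ | push {3}
  [9] u=0 | in ⊤ | out ⊤ | prev + | push {}
  [10] u=1 | in ⊤ | out ⊤ | prev ⊥ | push {}
  [11] u=2 | in ⊤ | out ⊤ | prev 0 | push {6}
  [12] u=4 | in ⊤ | out ⊤ | prev ⊥ | push {7}
  [13] u=3 | in ⊤ | out ⊤ | prev + | push {}
  [14] u=6 | in ⊤ | out ⊤ | prev 0 | push {0,1,2,4}
  [15] u=7 | in ⊤ | out ⊤ | ==
  [16] u=0 | in ⊤ | out ⊤ | ==
  [17] u=1 | in ⊤ | out ⊤ | ==
  [18] u=2 | in ⊤ | out ⊤ | ==
  [19] u=4 | in ⊤ | out ⊤ | ==

Converged values:
  [0] ⊤
  [1] ⊤
  [2] ⊤
  [3] ⊤
  [4] ⊤
  [5] −
  [6] ⊤
  [7] ⊤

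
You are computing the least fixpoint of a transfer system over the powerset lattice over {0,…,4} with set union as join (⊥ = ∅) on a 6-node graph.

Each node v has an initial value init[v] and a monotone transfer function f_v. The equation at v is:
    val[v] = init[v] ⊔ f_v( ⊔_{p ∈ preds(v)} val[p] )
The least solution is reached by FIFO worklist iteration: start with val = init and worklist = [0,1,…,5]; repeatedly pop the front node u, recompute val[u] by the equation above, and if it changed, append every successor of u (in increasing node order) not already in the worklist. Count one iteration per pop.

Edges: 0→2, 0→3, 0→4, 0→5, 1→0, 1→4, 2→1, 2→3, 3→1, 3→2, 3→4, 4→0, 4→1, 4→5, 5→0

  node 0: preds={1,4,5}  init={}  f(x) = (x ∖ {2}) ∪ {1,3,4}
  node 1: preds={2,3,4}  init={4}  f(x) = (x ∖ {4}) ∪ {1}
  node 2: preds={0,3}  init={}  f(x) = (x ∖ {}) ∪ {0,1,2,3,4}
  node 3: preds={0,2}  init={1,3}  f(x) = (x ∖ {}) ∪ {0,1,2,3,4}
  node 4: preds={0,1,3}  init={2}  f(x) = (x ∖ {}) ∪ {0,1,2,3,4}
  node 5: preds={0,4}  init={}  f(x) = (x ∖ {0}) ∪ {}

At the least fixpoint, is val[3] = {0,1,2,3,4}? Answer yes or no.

yes

Worklist (13 pops):
  #1 pop 0: in={2,4} → {1,3,4} (was {}); enqueue []
  #2 pop 1: in={1,2,3} → {1,2,3,4} (was {4}); enqueue [0]
  #3 pop 2: in={1,3,4} → {0,1,2,3,4} (was {}); enqueue [1]
  #4 pop 3: in={0,1,2,3,4} → {0,1,2,3,4} (was {1,3}); enqueue [2]
  #5 pop 4: in={0,1,2,3,4} → {0,1,2,3,4} (was {2}); enqueue []
  #6 pop 5: in={0,1,2,3,4} → {1,2,3,4} (was {}); enqueue []
  #7 pop 0: in={0,1,2,3,4} → {0,1,3,4} (was {1,3,4}); enqueue [3,4,5]
  #8 pop 1: in={0,1,2,3,4} → {0,1,2,3,4} (was {1,2,3,4}); enqueue [0]
  #9 pop 2: in={0,1,2,3,4} → {0,1,2,3,4} (no change)
  #10 pop 3: in={0,1,2,3,4} → {0,1,2,3,4} (no change)
  #11 pop 4: in={0,1,2,3,4} → {0,1,2,3,4} (no change)
  #12 pop 5: in={0,1,2,3,4} → {1,2,3,4} (no change)
  #13 pop 0: in={0,1,2,3,4} → {0,1,3,4} (no change)

Fixpoint:
  val[0] = {0,1,3,4}
  val[1] = {0,1,2,3,4}
  val[2] = {0,1,2,3,4}
  val[3] = {0,1,2,3,4}
  val[4] = {0,1,2,3,4}
  val[5] = {1,2,3,4}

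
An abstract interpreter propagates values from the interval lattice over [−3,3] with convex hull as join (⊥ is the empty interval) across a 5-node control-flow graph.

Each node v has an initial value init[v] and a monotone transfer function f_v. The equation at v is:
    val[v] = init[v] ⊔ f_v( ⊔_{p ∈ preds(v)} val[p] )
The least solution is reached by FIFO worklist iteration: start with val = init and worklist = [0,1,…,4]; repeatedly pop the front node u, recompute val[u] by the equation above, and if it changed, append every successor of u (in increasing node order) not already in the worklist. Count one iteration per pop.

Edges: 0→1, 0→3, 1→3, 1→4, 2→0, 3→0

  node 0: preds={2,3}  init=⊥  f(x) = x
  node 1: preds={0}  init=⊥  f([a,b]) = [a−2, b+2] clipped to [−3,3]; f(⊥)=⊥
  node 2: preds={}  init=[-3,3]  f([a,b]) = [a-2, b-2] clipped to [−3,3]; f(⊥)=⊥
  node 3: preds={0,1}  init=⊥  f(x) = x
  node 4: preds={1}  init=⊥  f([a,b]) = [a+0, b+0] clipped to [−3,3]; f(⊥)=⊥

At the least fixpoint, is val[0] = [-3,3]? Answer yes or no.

yes

Trace (6 dequeues):
  [1] u=0 | in [-3,3] | out [-3,3] | prev ⊥ | push {}
  [2] u=1 | in [-3,3] | out [-3,3] | prev ⊥ | push {}
  [3] u=2 | in ⊥ | out [-3,3] | ==
  [4] u=3 | in [-3,3] | out [-3,3] | prev ⊥ | push {0}
  [5] u=4 | in [-3,3] | out [-3,3] | prev ⊥ | push {}
  [6] u=0 | in [-3,3] | out [-3,3] | ==

Converged values:
  [0] [-3,3]
  [1] [-3,3]
  [2] [-3,3]
  [3] [-3,3]
  [4] [-3,3]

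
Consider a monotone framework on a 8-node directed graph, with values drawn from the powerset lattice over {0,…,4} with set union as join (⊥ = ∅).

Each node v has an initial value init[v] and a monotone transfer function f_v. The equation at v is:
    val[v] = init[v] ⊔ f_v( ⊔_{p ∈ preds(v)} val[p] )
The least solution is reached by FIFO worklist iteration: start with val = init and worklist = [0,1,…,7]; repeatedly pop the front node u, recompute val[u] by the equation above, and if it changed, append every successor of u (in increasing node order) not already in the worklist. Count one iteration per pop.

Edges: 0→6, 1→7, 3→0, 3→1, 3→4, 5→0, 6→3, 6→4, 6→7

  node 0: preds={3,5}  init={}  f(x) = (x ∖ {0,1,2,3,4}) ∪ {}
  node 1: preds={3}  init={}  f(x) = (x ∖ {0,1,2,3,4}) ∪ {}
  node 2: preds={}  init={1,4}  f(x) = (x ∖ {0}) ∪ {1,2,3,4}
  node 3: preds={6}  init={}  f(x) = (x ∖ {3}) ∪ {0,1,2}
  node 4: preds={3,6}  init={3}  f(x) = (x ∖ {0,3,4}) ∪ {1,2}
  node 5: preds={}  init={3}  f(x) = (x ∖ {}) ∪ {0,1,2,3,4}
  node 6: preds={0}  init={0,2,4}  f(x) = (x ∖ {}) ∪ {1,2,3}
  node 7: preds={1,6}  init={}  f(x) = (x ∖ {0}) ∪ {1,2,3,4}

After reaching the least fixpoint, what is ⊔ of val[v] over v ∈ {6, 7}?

Worklist (12 pops):
  #1 pop 0: in={3} → {} (no change)
  #2 pop 1: in={} → {} (no change)
  #3 pop 2: in={} → {1,2,3,4} (was {1,4}); enqueue []
  #4 pop 3: in={0,2,4} → {0,1,2,4} (was {}); enqueue [0,1]
  #5 pop 4: in={0,1,2,4} → {1,2,3} (was {3}); enqueue []
  #6 pop 5: in={} → {0,1,2,3,4} (was {3}); enqueue []
  #7 pop 6: in={} → {0,1,2,3,4} (was {0,2,4}); enqueue [3,4]
  #8 pop 7: in={0,1,2,3,4} → {1,2,3,4} (was {}); enqueue []
  #9 pop 0: in={0,1,2,3,4} → {} (no change)
  #10 pop 1: in={0,1,2,4} → {} (no change)
  #11 pop 3: in={0,1,2,3,4} → {0,1,2,4} (no change)
  #12 pop 4: in={0,1,2,3,4} → {1,2,3} (no change)

Fixpoint:
  val[0] = {}
  val[1] = {}
  val[2] = {1,2,3,4}
  val[3] = {0,1,2,4}
  val[4] = {1,2,3}
  val[5] = {0,1,2,3,4}
  val[6] = {0,1,2,3,4}
  val[7] = {1,2,3,4}

{0,1,2,3,4}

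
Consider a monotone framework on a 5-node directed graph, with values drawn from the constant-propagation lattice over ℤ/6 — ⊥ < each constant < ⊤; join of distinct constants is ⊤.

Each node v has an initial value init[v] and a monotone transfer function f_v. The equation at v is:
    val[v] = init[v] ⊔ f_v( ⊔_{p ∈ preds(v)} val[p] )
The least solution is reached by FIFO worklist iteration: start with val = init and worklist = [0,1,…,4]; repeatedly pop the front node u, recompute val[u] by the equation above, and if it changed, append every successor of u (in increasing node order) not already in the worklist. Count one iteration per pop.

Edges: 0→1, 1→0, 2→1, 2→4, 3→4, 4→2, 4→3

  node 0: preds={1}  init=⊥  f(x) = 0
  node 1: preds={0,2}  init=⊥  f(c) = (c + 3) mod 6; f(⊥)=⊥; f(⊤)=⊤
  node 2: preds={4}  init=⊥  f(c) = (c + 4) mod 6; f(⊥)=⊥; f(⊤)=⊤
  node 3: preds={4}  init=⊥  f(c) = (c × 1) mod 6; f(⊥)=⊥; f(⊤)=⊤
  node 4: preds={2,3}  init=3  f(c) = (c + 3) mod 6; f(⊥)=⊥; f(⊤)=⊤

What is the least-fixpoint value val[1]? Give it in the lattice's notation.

Worklist (12 pops):
  #1 pop 0: in=⊥ → 0 (was ⊥); enqueue []
  #2 pop 1: in=0 → 3 (was ⊥); enqueue [0]
  #3 pop 2: in=3 → 1 (was ⊥); enqueue [1]
  #4 pop 3: in=3 → 3 (was ⊥); enqueue []
  #5 pop 4: in=⊤ → ⊤ (was 3); enqueue [2,3]
  #6 pop 0: in=3 → 0 (no change)
  #7 pop 1: in=⊤ → ⊤ (was 3); enqueue [0]
  #8 pop 2: in=⊤ → ⊤ (was 1); enqueue [1,4]
  #9 pop 3: in=⊤ → ⊤ (was 3); enqueue []
  #10 pop 0: in=⊤ → 0 (no change)
  #11 pop 1: in=⊤ → ⊤ (no change)
  #12 pop 4: in=⊤ → ⊤ (no change)

Fixpoint:
  val[0] = 0
  val[1] = ⊤
  val[2] = ⊤
  val[3] = ⊤
  val[4] = ⊤

⊤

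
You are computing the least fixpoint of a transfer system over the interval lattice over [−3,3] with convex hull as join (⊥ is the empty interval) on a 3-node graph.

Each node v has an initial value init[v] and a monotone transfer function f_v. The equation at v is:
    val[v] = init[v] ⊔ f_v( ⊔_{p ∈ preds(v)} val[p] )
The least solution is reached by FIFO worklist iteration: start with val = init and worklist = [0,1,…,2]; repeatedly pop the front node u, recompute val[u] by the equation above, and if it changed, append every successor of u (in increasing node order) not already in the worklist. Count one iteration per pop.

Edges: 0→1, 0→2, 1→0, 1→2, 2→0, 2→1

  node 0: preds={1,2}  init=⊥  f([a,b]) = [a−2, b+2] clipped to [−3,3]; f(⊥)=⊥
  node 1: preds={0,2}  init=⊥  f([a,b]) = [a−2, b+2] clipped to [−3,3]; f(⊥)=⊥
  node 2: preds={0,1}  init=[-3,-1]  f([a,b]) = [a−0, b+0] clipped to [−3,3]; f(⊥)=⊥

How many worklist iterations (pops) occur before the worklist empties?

6

Iteration log — 6 steps:
  step 1. node 0  ⊔preds=[-3,-1]  new=[-3,1]  old=⊥  +wl: 
  step 2. node 1  ⊔preds=[-3,1]  new=[-3,3]  old=⊥  +wl: 0
  step 3. node 2  ⊔preds=[-3,3]  new=[-3,3]  old=[-3,-1]  +wl: 1
  step 4. node 0  ⊔preds=[-3,3]  new=[-3,3]  old=[-3,1]  +wl: 2
  step 5. node 1  ⊔preds=[-3,3]  new=[-3,3]  stable
  step 6. node 2  ⊔preds=[-3,3]  new=[-3,3]  stable

Least fixpoint reached:
  node 0: [-3,3]
  node 1: [-3,3]
  node 2: [-3,3]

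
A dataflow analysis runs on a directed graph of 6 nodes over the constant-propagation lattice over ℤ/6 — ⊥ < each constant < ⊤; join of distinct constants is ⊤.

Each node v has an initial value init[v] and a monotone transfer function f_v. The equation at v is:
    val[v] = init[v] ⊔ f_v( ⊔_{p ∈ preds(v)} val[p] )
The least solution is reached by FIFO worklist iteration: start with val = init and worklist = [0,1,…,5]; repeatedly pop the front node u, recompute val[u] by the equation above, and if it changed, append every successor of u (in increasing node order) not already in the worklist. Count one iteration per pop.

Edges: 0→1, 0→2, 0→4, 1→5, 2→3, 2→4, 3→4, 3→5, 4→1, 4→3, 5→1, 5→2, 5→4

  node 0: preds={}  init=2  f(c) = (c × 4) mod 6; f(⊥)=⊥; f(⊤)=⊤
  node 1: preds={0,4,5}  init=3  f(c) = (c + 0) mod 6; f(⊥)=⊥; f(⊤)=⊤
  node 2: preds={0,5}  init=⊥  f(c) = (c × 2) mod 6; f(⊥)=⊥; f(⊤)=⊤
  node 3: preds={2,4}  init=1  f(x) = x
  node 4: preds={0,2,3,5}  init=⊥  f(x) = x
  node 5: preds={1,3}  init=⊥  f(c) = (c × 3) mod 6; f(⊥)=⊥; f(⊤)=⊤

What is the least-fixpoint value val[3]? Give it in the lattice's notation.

Iteration log — 11 steps:
  step 1. node 0  ⊔preds=⊥  new=2  stable
  step 2. node 1  ⊔preds=2  new=⊤  old=3  +wl: 
  step 3. node 2  ⊔preds=2  new=4  old=⊥  +wl: 
  step 4. node 3  ⊔preds=4  new=⊤  old=1  +wl: 
  step 5. node 4  ⊔preds=⊤  new=⊤  old=⊥  +wl: 1,3
  step 6. node 5  ⊔preds=⊤  new=⊤  old=⊥  +wl: 2,4
  step 7. node 1  ⊔preds=⊤  new=⊤  stable
  step 8. node 3  ⊔preds=⊤  new=⊤  stable
  step 9. node 2  ⊔preds=⊤  new=⊤  old=4  +wl: 3
  step 10. node 4  ⊔preds=⊤  new=⊤  stable
  step 11. node 3  ⊔preds=⊤  new=⊤  stable

Least fixpoint reached:
  node 0: 2
  node 1: ⊤
  node 2: ⊤
  node 3: ⊤
  node 4: ⊤
  node 5: ⊤

⊤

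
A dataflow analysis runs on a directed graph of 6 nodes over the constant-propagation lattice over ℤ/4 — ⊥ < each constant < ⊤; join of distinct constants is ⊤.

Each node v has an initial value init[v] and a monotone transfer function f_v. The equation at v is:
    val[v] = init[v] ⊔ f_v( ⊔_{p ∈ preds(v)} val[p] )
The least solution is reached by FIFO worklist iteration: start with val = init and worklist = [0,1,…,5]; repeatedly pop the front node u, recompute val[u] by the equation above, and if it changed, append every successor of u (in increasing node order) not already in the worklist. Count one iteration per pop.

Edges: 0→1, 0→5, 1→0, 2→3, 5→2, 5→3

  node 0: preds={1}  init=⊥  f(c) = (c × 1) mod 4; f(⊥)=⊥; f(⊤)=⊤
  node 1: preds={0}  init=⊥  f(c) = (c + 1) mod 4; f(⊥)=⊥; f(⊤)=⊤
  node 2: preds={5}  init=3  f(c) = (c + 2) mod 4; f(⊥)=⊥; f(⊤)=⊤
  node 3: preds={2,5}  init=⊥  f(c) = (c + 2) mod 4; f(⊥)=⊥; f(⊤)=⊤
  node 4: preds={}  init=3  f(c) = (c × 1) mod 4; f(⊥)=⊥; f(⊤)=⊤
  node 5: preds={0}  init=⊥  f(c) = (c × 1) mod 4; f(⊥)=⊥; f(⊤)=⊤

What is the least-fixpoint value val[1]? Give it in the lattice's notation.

⊥

Trace (6 dequeues):
  [1] u=0 | in ⊥ | out ⊥ | ==
  [2] u=1 | in ⊥ | out ⊥ | ==
  [3] u=2 | in ⊥ | out 3 | ==
  [4] u=3 | in 3 | out 1 | prev ⊥ | push {}
  [5] u=4 | in ⊥ | out 3 | ==
  [6] u=5 | in ⊥ | out ⊥ | ==

Converged values:
  [0] ⊥
  [1] ⊥
  [2] 3
  [3] 1
  [4] 3
  [5] ⊥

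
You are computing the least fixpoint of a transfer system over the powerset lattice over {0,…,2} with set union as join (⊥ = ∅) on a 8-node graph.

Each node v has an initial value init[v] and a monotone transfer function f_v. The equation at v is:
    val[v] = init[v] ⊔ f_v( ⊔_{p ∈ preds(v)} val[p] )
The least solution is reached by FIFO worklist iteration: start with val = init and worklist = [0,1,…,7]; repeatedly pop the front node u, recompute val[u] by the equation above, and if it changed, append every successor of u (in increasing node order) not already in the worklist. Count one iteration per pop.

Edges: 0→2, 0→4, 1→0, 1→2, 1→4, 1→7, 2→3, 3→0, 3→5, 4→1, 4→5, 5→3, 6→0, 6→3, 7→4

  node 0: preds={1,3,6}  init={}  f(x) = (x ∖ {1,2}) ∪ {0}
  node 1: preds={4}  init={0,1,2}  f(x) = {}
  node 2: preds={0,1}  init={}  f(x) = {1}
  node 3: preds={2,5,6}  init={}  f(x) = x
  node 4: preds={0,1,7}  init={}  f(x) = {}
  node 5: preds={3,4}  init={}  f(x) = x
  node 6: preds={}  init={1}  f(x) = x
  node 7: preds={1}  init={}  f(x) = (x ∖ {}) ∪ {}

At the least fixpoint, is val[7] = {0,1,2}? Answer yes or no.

Worklist (11 pops):
  #1 pop 0: in={0,1,2} → {0} (was {}); enqueue []
  #2 pop 1: in={} → {0,1,2} (no change)
  #3 pop 2: in={0,1,2} → {1} (was {}); enqueue []
  #4 pop 3: in={1} → {1} (was {}); enqueue [0]
  #5 pop 4: in={0,1,2} → {} (no change)
  #6 pop 5: in={1} → {1} (was {}); enqueue [3]
  #7 pop 6: in={} → {1} (no change)
  #8 pop 7: in={0,1,2} → {0,1,2} (was {}); enqueue [4]
  #9 pop 0: in={0,1,2} → {0} (no change)
  #10 pop 3: in={1} → {1} (no change)
  #11 pop 4: in={0,1,2} → {} (no change)

Fixpoint:
  val[0] = {0}
  val[1] = {0,1,2}
  val[2] = {1}
  val[3] = {1}
  val[4] = {}
  val[5] = {1}
  val[6] = {1}
  val[7] = {0,1,2}

yes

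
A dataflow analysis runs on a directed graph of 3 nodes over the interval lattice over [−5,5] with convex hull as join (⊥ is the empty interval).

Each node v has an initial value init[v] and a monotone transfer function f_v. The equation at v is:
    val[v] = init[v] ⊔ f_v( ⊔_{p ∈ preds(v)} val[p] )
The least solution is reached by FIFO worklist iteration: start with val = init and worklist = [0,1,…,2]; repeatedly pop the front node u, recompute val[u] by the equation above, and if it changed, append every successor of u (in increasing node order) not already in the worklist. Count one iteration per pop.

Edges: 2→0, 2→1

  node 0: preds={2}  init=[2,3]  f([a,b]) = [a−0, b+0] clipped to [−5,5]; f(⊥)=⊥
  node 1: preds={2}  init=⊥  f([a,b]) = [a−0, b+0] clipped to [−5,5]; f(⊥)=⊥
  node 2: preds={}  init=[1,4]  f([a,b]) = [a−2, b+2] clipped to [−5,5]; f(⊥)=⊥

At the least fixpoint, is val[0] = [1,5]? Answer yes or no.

no

Worklist (3 pops):
  #1 pop 0: in=[1,4] → [1,4] (was [2,3]); enqueue []
  #2 pop 1: in=[1,4] → [1,4] (was ⊥); enqueue []
  #3 pop 2: in=⊥ → [1,4] (no change)

Fixpoint:
  val[0] = [1,4]
  val[1] = [1,4]
  val[2] = [1,4]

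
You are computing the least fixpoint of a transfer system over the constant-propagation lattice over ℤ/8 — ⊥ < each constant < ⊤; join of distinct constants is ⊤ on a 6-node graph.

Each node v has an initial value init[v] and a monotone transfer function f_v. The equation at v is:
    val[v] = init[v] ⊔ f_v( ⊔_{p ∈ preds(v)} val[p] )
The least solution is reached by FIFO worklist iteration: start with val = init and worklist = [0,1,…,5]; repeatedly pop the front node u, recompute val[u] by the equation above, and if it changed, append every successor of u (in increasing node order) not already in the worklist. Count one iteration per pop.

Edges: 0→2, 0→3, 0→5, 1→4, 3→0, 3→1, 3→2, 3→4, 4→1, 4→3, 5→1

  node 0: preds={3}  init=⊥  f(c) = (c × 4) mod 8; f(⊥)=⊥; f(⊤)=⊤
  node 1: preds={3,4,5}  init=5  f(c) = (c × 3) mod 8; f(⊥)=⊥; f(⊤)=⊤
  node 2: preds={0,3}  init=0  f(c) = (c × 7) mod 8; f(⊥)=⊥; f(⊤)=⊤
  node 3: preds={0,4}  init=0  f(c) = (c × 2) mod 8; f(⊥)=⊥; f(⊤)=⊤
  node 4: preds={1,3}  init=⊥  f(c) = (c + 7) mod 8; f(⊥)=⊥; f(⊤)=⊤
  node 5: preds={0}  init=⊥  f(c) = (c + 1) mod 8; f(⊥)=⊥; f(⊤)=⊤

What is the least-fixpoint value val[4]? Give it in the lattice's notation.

⊤

Iteration log — 15 steps:
  step 1. node 0  ⊔preds=0  new=0  old=⊥  +wl: 
  step 2. node 1  ⊔preds=0  new=⊤  old=5  +wl: 
  step 3. node 2  ⊔preds=0  new=0  stable
  step 4. node 3  ⊔preds=0  new=0  stable
  step 5. node 4  ⊔preds=⊤  new=⊤  old=⊥  +wl: 1,3
  step 6. node 5  ⊔preds=0  new=1  old=⊥  +wl: 
  step 7. node 1  ⊔preds=⊤  new=⊤  stable
  step 8. node 3  ⊔preds=⊤  new=⊤  old=0  +wl: 0,1,2,4
  step 9. node 0  ⊔preds=⊤  new=⊤  old=0  +wl: 3,5
  step 10. node 1  ⊔preds=⊤  new=⊤  stable
  step 11. node 2  ⊔preds=⊤  new=⊤  old=0  +wl: 
  step 12. node 4  ⊔preds=⊤  new=⊤  stable
  step 13. node 3  ⊔preds=⊤  new=⊤  stable
  step 14. node 5  ⊔preds=⊤  new=⊤  old=1  +wl: 1
  step 15. node 1  ⊔preds=⊤  new=⊤  stable

Least fixpoint reached:
  node 0: ⊤
  node 1: ⊤
  node 2: ⊤
  node 3: ⊤
  node 4: ⊤
  node 5: ⊤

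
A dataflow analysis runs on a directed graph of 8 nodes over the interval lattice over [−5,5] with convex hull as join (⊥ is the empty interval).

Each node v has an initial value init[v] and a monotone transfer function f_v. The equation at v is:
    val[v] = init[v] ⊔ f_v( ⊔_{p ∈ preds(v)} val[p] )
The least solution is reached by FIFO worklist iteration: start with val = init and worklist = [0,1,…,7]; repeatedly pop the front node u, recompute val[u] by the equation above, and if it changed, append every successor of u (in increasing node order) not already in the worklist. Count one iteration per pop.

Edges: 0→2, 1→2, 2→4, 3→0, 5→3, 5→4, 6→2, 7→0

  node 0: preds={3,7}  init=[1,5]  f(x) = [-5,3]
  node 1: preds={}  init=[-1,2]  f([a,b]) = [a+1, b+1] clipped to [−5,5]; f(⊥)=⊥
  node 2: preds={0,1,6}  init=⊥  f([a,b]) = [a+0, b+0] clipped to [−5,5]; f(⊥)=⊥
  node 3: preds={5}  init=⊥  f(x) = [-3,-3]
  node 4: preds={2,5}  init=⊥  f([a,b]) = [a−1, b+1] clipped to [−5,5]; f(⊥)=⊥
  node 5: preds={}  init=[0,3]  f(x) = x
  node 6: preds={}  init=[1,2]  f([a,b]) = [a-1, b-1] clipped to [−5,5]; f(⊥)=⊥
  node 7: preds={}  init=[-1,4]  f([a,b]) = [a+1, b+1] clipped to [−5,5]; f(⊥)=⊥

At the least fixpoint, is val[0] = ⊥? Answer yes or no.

Iteration log — 9 steps:
  step 1. node 0  ⊔preds=[-1,4]  new=[-5,5]  old=[1,5]  +wl: 
  step 2. node 1  ⊔preds=⊥  new=[-1,2]  stable
  step 3. node 2  ⊔preds=[-5,5]  new=[-5,5]  old=⊥  +wl: 
  step 4. node 3  ⊔preds=[0,3]  new=[-3,-3]  old=⊥  +wl: 0
  step 5. node 4  ⊔preds=[-5,5]  new=[-5,5]  old=⊥  +wl: 
  step 6. node 5  ⊔preds=⊥  new=[0,3]  stable
  step 7. node 6  ⊔preds=⊥  new=[1,2]  stable
  step 8. node 7  ⊔preds=⊥  new=[-1,4]  stable
  step 9. node 0  ⊔preds=[-3,4]  new=[-5,5]  stable

Least fixpoint reached:
  node 0: [-5,5]
  node 1: [-1,2]
  node 2: [-5,5]
  node 3: [-3,-3]
  node 4: [-5,5]
  node 5: [0,3]
  node 6: [1,2]
  node 7: [-1,4]

no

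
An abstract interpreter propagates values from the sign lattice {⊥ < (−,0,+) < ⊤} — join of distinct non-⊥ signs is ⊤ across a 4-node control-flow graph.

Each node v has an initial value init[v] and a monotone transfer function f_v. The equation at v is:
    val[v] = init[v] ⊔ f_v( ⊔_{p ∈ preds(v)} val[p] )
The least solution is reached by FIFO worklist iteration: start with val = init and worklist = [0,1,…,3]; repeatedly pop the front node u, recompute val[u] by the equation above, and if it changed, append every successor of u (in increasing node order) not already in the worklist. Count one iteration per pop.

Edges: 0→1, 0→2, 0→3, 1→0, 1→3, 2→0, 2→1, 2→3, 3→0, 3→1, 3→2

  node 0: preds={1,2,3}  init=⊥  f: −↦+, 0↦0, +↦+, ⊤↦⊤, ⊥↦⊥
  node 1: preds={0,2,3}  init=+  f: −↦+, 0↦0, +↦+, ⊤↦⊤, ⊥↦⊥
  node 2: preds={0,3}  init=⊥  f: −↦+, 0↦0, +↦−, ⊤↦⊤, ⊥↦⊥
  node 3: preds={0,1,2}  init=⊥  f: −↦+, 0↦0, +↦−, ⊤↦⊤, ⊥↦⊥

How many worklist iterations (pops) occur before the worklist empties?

Trace (10 dequeues):
  [1] u=0 | in + | out + | prev ⊥ | push {}
  [2] u=1 | in + | out + | ==
  [3] u=2 | in + | out − | prev ⊥ | push {0,1}
  [4] u=3 | in ⊤ | out ⊤ | prev ⊥ | push {2}
  [5] u=0 | in ⊤ | out ⊤ | prev + | push {3}
  [6] u=1 | in ⊤ | out ⊤ | prev + | push {0}
  [7] u=2 | in ⊤ | out ⊤ | prev − | push {1}
  [8] u=3 | in ⊤ | out ⊤ | ==
  [9] u=0 | in ⊤ | out ⊤ | ==
  [10] u=1 | in ⊤ | out ⊤ | ==

Converged values:
  [0] ⊤
  [1] ⊤
  [2] ⊤
  [3] ⊤

10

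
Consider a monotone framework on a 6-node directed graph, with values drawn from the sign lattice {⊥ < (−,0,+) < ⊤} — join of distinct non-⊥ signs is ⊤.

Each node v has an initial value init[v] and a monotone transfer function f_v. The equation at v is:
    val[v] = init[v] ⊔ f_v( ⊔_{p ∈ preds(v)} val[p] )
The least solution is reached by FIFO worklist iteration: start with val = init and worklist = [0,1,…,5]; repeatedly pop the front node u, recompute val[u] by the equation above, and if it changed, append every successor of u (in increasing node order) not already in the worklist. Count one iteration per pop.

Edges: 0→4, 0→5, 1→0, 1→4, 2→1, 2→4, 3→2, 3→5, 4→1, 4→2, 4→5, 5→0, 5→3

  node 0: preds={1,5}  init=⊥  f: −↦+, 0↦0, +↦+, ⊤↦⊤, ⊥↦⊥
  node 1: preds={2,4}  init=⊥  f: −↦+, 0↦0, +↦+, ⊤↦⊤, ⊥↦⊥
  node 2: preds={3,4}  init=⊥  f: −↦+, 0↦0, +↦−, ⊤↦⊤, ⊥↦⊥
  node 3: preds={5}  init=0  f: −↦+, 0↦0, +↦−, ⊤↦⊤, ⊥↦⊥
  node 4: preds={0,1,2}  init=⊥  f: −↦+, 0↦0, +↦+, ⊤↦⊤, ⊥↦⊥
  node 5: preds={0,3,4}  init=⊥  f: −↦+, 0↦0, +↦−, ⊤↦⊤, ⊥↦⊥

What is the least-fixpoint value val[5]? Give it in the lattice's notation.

0

Trace (12 dequeues):
  [1] u=0 | in ⊥ | out ⊥ | ==
  [2] u=1 | in ⊥ | out ⊥ | ==
  [3] u=2 | in 0 | out 0 | prev ⊥ | push {1}
  [4] u=3 | in ⊥ | out 0 | ==
  [5] u=4 | in 0 | out 0 | prev ⊥ | push {2}
  [6] u=5 | in 0 | out 0 | prev ⊥ | push {0,3}
  [7] u=1 | in 0 | out 0 | prev ⊥ | push {4}
  [8] u=2 | in 0 | out 0 | ==
  [9] u=0 | in 0 | out 0 | prev ⊥ | push {5}
  [10] u=3 | in 0 | out 0 | ==
  [11] u=4 | in 0 | out 0 | ==
  [12] u=5 | in 0 | out 0 | ==

Converged values:
  [0] 0
  [1] 0
  [2] 0
  [3] 0
  [4] 0
  [5] 0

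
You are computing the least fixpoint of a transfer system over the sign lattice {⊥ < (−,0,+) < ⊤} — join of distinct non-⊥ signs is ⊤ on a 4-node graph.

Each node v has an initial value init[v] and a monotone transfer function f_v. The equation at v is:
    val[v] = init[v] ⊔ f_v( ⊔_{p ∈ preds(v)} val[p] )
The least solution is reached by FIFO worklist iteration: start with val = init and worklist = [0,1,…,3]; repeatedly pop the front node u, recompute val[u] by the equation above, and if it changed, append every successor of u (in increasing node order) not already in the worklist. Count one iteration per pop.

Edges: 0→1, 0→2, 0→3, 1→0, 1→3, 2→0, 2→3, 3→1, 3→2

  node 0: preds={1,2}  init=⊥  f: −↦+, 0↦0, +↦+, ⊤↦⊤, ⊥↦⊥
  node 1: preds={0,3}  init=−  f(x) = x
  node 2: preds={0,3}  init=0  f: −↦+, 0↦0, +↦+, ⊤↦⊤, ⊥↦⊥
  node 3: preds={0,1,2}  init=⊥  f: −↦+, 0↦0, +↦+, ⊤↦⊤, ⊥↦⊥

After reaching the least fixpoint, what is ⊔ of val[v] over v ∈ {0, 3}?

Worklist (7 pops):
  #1 pop 0: in=⊤ → ⊤ (was ⊥); enqueue []
  #2 pop 1: in=⊤ → ⊤ (was −); enqueue [0]
  #3 pop 2: in=⊤ → ⊤ (was 0); enqueue []
  #4 pop 3: in=⊤ → ⊤ (was ⊥); enqueue [1,2]
  #5 pop 0: in=⊤ → ⊤ (no change)
  #6 pop 1: in=⊤ → ⊤ (no change)
  #7 pop 2: in=⊤ → ⊤ (no change)

Fixpoint:
  val[0] = ⊤
  val[1] = ⊤
  val[2] = ⊤
  val[3] = ⊤

⊤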